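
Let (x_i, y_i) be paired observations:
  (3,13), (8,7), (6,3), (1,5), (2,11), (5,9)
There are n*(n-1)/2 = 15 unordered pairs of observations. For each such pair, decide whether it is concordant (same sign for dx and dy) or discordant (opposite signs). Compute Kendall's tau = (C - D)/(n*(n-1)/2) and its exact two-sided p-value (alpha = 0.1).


Step 1: Enumerate the 15 unordered pairs (i,j) with i<j and classify each by sign(x_j-x_i) * sign(y_j-y_i).
  (1,2):dx=+5,dy=-6->D; (1,3):dx=+3,dy=-10->D; (1,4):dx=-2,dy=-8->C; (1,5):dx=-1,dy=-2->C
  (1,6):dx=+2,dy=-4->D; (2,3):dx=-2,dy=-4->C; (2,4):dx=-7,dy=-2->C; (2,5):dx=-6,dy=+4->D
  (2,6):dx=-3,dy=+2->D; (3,4):dx=-5,dy=+2->D; (3,5):dx=-4,dy=+8->D; (3,6):dx=-1,dy=+6->D
  (4,5):dx=+1,dy=+6->C; (4,6):dx=+4,dy=+4->C; (5,6):dx=+3,dy=-2->D
Step 2: C = 6, D = 9, total pairs = 15.
Step 3: tau = (C - D)/(n(n-1)/2) = (6 - 9)/15 = -0.200000.
Step 4: Exact two-sided p-value (enumerate n! = 720 permutations of y under H0): p = 0.719444.
Step 5: alpha = 0.1. fail to reject H0.

tau_b = -0.2000 (C=6, D=9), p = 0.719444, fail to reject H0.


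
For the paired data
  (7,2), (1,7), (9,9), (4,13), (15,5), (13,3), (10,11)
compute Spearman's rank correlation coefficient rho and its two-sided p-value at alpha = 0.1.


Step 1: Rank x and y separately (midranks; no ties here).
rank(x): 7->3, 1->1, 9->4, 4->2, 15->7, 13->6, 10->5
rank(y): 2->1, 7->4, 9->5, 13->7, 5->3, 3->2, 11->6
Step 2: d_i = R_x(i) - R_y(i); compute d_i^2.
  (3-1)^2=4, (1-4)^2=9, (4-5)^2=1, (2-7)^2=25, (7-3)^2=16, (6-2)^2=16, (5-6)^2=1
sum(d^2) = 72.
Step 3: rho = 1 - 6*72 / (7*(7^2 - 1)) = 1 - 432/336 = -0.285714.
Step 4: Under H0, t = rho * sqrt((n-2)/(1-rho^2)) = -0.6667 ~ t(5).
Step 5: Two-sided p-value from the t-distribution with 5 df = 0.534509.
Step 6: alpha = 0.1. fail to reject H0.

rho = -0.2857, p = 0.534509, fail to reject H0 at alpha = 0.1.


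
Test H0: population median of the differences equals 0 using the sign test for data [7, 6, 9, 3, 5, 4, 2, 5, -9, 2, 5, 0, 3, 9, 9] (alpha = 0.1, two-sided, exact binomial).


Step 1: Discard zero differences. Original n = 15; n_eff = number of nonzero differences = 14.
Nonzero differences (with sign): +7, +6, +9, +3, +5, +4, +2, +5, -9, +2, +5, +3, +9, +9
Step 2: Count signs: positive = 13, negative = 1.
Step 3: Under H0: P(positive) = 0.5, so the number of positives S ~ Bin(14, 0.5).
Step 4: Two-sided exact p-value = sum of Bin(14,0.5) probabilities at or below the observed probability = 0.001831.
Step 5: alpha = 0.1. reject H0.

n_eff = 14, pos = 13, neg = 1, p = 0.001831, reject H0.


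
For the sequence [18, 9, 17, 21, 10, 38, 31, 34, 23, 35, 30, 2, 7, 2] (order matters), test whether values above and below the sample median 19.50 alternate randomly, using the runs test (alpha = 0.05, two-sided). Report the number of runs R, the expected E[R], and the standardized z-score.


Step 1: Compute median = 19.50; label A = above, B = below.
Labels in order: BBBABAAAAAABBB  (n_A = 7, n_B = 7)
Step 2: Count runs R = 5.
Step 3: Under H0 (random ordering), E[R] = 2*n_A*n_B/(n_A+n_B) + 1 = 2*7*7/14 + 1 = 8.0000.
        Var[R] = 2*n_A*n_B*(2*n_A*n_B - n_A - n_B) / ((n_A+n_B)^2 * (n_A+n_B-1)) = 8232/2548 = 3.2308.
        SD[R] = 1.7974.
Step 4: Continuity-corrected z = (R + 0.5 - E[R]) / SD[R] = (5 + 0.5 - 8.0000) / 1.7974 = -1.3909.
Step 5: Two-sided p-value via normal approximation = 2*(1 - Phi(|z|)) = 0.164264.
Step 6: alpha = 0.05. fail to reject H0.

R = 5, z = -1.3909, p = 0.164264, fail to reject H0.


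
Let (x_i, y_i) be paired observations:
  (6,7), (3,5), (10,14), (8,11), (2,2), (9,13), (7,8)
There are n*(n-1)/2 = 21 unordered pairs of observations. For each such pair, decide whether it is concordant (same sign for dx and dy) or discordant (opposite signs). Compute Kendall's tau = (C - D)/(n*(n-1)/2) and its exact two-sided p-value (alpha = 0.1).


Step 1: Enumerate the 21 unordered pairs (i,j) with i<j and classify each by sign(x_j-x_i) * sign(y_j-y_i).
  (1,2):dx=-3,dy=-2->C; (1,3):dx=+4,dy=+7->C; (1,4):dx=+2,dy=+4->C; (1,5):dx=-4,dy=-5->C
  (1,6):dx=+3,dy=+6->C; (1,7):dx=+1,dy=+1->C; (2,3):dx=+7,dy=+9->C; (2,4):dx=+5,dy=+6->C
  (2,5):dx=-1,dy=-3->C; (2,6):dx=+6,dy=+8->C; (2,7):dx=+4,dy=+3->C; (3,4):dx=-2,dy=-3->C
  (3,5):dx=-8,dy=-12->C; (3,6):dx=-1,dy=-1->C; (3,7):dx=-3,dy=-6->C; (4,5):dx=-6,dy=-9->C
  (4,6):dx=+1,dy=+2->C; (4,7):dx=-1,dy=-3->C; (5,6):dx=+7,dy=+11->C; (5,7):dx=+5,dy=+6->C
  (6,7):dx=-2,dy=-5->C
Step 2: C = 21, D = 0, total pairs = 21.
Step 3: tau = (C - D)/(n(n-1)/2) = (21 - 0)/21 = 1.000000.
Step 4: Exact two-sided p-value (enumerate n! = 5040 permutations of y under H0): p = 0.000397.
Step 5: alpha = 0.1. reject H0.

tau_b = 1.0000 (C=21, D=0), p = 0.000397, reject H0.


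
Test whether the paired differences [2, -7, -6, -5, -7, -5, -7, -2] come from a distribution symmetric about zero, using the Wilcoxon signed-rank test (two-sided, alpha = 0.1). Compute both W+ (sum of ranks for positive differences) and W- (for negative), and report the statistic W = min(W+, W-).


Step 1: Drop any zero differences (none here) and take |d_i|.
|d| = [2, 7, 6, 5, 7, 5, 7, 2]
Step 2: Midrank |d_i| (ties get averaged ranks).
ranks: |2|->1.5, |7|->7, |6|->5, |5|->3.5, |7|->7, |5|->3.5, |7|->7, |2|->1.5
Step 3: Attach original signs; sum ranks with positive sign and with negative sign.
W+ = 1.5 = 1.5
W- = 7 + 5 + 3.5 + 7 + 3.5 + 7 + 1.5 = 34.5
(Check: W+ + W- = 36 should equal n(n+1)/2 = 36.)
Step 4: Test statistic W = min(W+, W-) = 1.5.
Step 5: Ties in |d|, so use the tie-corrected normal approximation.
        E[W] = n(n+1)/4 = 8*9/4 = 18.
        Tie groups: |d|=2 (t=2), |d|=5 (t=2), |d|=7 (t=3); sum(t^3 - t) = 36.
        Var[W] = n(n+1)(2n+1)/24 - sum(t^3-t)/48 = 1224/24 - 36/48 = 50.25.
        z = (W - E[W]) / sqrt(Var[W]) = (1.5 - 18) / 7.0887 = -2.3276.
        Two-sided p = 2*Phi(z) = 0.019931.
Step 6: alpha = 0.1. reject H0.

W+ = 1.5, W- = 34.5, W = min = 1.5, p = 0.019931, reject H0.


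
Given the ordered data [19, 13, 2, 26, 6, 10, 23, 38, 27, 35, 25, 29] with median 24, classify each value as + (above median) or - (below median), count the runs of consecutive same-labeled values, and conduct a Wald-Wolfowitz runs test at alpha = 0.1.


Step 1: Compute median = 24; label A = above, B = below.
Labels in order: BBBABBBAAAAA  (n_A = 6, n_B = 6)
Step 2: Count runs R = 4.
Step 3: Under H0 (random ordering), E[R] = 2*n_A*n_B/(n_A+n_B) + 1 = 2*6*6/12 + 1 = 7.0000.
        Var[R] = 2*n_A*n_B*(2*n_A*n_B - n_A - n_B) / ((n_A+n_B)^2 * (n_A+n_B-1)) = 4320/1584 = 2.7273.
        SD[R] = 1.6514.
Step 4: Continuity-corrected z = (R + 0.5 - E[R]) / SD[R] = (4 + 0.5 - 7.0000) / 1.6514 = -1.5138.
Step 5: Two-sided p-value via normal approximation = 2*(1 - Phi(|z|)) = 0.130070.
Step 6: alpha = 0.1. fail to reject H0.

R = 4, z = -1.5138, p = 0.130070, fail to reject H0.


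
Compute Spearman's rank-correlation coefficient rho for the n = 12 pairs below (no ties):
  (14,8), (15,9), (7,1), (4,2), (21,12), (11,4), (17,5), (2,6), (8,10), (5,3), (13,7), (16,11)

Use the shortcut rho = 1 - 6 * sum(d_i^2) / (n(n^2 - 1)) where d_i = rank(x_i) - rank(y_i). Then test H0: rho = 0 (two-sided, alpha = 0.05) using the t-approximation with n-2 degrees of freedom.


Step 1: Rank x and y separately (midranks; no ties here).
rank(x): 14->8, 15->9, 7->4, 4->2, 21->12, 11->6, 17->11, 2->1, 8->5, 5->3, 13->7, 16->10
rank(y): 8->8, 9->9, 1->1, 2->2, 12->12, 4->4, 5->5, 6->6, 10->10, 3->3, 7->7, 11->11
Step 2: d_i = R_x(i) - R_y(i); compute d_i^2.
  (8-8)^2=0, (9-9)^2=0, (4-1)^2=9, (2-2)^2=0, (12-12)^2=0, (6-4)^2=4, (11-5)^2=36, (1-6)^2=25, (5-10)^2=25, (3-3)^2=0, (7-7)^2=0, (10-11)^2=1
sum(d^2) = 100.
Step 3: rho = 1 - 6*100 / (12*(12^2 - 1)) = 1 - 600/1716 = 0.650350.
Step 4: Under H0, t = rho * sqrt((n-2)/(1-rho^2)) = 2.7073 ~ t(10).
Step 5: Two-sided p-value from the t-distribution with 10 df = 0.022034.
Step 6: alpha = 0.05. reject H0.

rho = 0.6503, p = 0.022034, reject H0 at alpha = 0.05.


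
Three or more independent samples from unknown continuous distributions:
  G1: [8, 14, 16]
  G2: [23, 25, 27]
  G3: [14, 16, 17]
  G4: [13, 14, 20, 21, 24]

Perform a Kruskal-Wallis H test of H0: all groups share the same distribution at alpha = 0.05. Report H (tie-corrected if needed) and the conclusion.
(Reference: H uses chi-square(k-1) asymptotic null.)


Step 1: Combine all N = 14 observations and assign midranks.
sorted (value, group, rank): (8,G1,1), (13,G4,2), (14,G1,4), (14,G3,4), (14,G4,4), (16,G1,6.5), (16,G3,6.5), (17,G3,8), (20,G4,9), (21,G4,10), (23,G2,11), (24,G4,12), (25,G2,13), (27,G2,14)
Step 2: Sum ranks within each group.
R_1 = 11.5 (n_1 = 3)
R_2 = 38 (n_2 = 3)
R_3 = 18.5 (n_3 = 3)
R_4 = 37 (n_4 = 5)
Step 3: H = 12/(N(N+1)) * sum(R_i^2/n_i) - 3(N+1)
     = 12/(14*15) * (11.5^2/3 + 38^2/3 + 18.5^2/3 + 37^2/5) - 3*15
     = 0.057143 * 913.3 - 45
     = 7.188571.
Step 4: Ties present; correction factor C = 1 - 30/(14^3 - 14) = 0.989011. Corrected H = 7.188571 / 0.989011 = 7.268444.
Step 5: Under H0, H ~ chi^2(3); p-value = 0.063816.
Step 6: alpha = 0.05. fail to reject H0.

H = 7.2684, df = 3, p = 0.063816, fail to reject H0.


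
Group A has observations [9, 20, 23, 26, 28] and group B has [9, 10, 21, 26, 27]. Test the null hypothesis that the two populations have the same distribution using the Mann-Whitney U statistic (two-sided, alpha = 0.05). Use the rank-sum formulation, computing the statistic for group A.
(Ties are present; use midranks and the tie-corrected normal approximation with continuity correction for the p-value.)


Step 1: Combine and sort all 10 observations; assign midranks.
sorted (value, group): (9,X), (9,Y), (10,Y), (20,X), (21,Y), (23,X), (26,X), (26,Y), (27,Y), (28,X)
ranks: 9->1.5, 9->1.5, 10->3, 20->4, 21->5, 23->6, 26->7.5, 26->7.5, 27->9, 28->10
Step 2: Rank sum for X: R1 = 1.5 + 4 + 6 + 7.5 + 10 = 29.
Step 3: U_X = R1 - n1(n1+1)/2 = 29 - 5*6/2 = 29 - 15 = 14.
       U_Y = n1*n2 - U_X = 25 - 14 = 11.
Step 4: Ties are present, so use the tie-corrected normal approximation (with continuity correction) for the p-value.
Step 5: p-value = 0.833534; compare to alpha = 0.05. fail to reject H0.

U_X = 14, p = 0.833534, fail to reject H0 at alpha = 0.05.


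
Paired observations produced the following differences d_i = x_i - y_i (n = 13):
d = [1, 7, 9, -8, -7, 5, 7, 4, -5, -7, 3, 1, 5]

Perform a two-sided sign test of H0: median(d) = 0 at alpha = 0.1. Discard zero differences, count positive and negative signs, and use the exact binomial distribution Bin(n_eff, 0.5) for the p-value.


Step 1: Discard zero differences. Original n = 13; n_eff = number of nonzero differences = 13.
Nonzero differences (with sign): +1, +7, +9, -8, -7, +5, +7, +4, -5, -7, +3, +1, +5
Step 2: Count signs: positive = 9, negative = 4.
Step 3: Under H0: P(positive) = 0.5, so the number of positives S ~ Bin(13, 0.5).
Step 4: Two-sided exact p-value = sum of Bin(13,0.5) probabilities at or below the observed probability = 0.266846.
Step 5: alpha = 0.1. fail to reject H0.

n_eff = 13, pos = 9, neg = 4, p = 0.266846, fail to reject H0.


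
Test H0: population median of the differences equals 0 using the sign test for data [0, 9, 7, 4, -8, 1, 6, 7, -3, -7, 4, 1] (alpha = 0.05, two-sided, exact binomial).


Step 1: Discard zero differences. Original n = 12; n_eff = number of nonzero differences = 11.
Nonzero differences (with sign): +9, +7, +4, -8, +1, +6, +7, -3, -7, +4, +1
Step 2: Count signs: positive = 8, negative = 3.
Step 3: Under H0: P(positive) = 0.5, so the number of positives S ~ Bin(11, 0.5).
Step 4: Two-sided exact p-value = sum of Bin(11,0.5) probabilities at or below the observed probability = 0.226562.
Step 5: alpha = 0.05. fail to reject H0.

n_eff = 11, pos = 8, neg = 3, p = 0.226562, fail to reject H0.


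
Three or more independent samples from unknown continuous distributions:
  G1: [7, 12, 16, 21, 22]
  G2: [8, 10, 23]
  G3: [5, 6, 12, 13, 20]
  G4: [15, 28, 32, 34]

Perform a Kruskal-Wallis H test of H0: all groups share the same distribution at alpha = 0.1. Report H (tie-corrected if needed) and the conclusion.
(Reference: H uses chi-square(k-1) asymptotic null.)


Step 1: Combine all N = 17 observations and assign midranks.
sorted (value, group, rank): (5,G3,1), (6,G3,2), (7,G1,3), (8,G2,4), (10,G2,5), (12,G1,6.5), (12,G3,6.5), (13,G3,8), (15,G4,9), (16,G1,10), (20,G3,11), (21,G1,12), (22,G1,13), (23,G2,14), (28,G4,15), (32,G4,16), (34,G4,17)
Step 2: Sum ranks within each group.
R_1 = 44.5 (n_1 = 5)
R_2 = 23 (n_2 = 3)
R_3 = 28.5 (n_3 = 5)
R_4 = 57 (n_4 = 4)
Step 3: H = 12/(N(N+1)) * sum(R_i^2/n_i) - 3(N+1)
     = 12/(17*18) * (44.5^2/5 + 23^2/3 + 28.5^2/5 + 57^2/4) - 3*18
     = 0.039216 * 1547.08 - 54
     = 6.669935.
Step 4: Ties present; correction factor C = 1 - 6/(17^3 - 17) = 0.998775. Corrected H = 6.669935 / 0.998775 = 6.678119.
Step 5: Under H0, H ~ chi^2(3); p-value = 0.082897.
Step 6: alpha = 0.1. reject H0.

H = 6.6781, df = 3, p = 0.082897, reject H0.


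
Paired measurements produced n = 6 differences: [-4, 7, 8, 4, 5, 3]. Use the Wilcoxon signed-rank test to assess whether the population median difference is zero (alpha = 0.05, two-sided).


Step 1: Drop any zero differences (none here) and take |d_i|.
|d| = [4, 7, 8, 4, 5, 3]
Step 2: Midrank |d_i| (ties get averaged ranks).
ranks: |4|->2.5, |7|->5, |8|->6, |4|->2.5, |5|->4, |3|->1
Step 3: Attach original signs; sum ranks with positive sign and with negative sign.
W+ = 5 + 6 + 2.5 + 4 + 1 = 18.5
W- = 2.5 = 2.5
(Check: W+ + W- = 21 should equal n(n+1)/2 = 21.)
Step 4: Test statistic W = min(W+, W-) = 2.5.
Step 5: Ties in |d|, so use the tie-corrected normal approximation.
        E[W] = n(n+1)/4 = 6*7/4 = 10.5.
        Tie groups: |d|=4 (t=2); sum(t^3 - t) = 6.
        Var[W] = n(n+1)(2n+1)/24 - sum(t^3-t)/48 = 546/24 - 6/48 = 22.625.
        z = (W - E[W]) / sqrt(Var[W]) = (2.5 - 10.5) / 4.7566 = -1.6819.
        Two-sided p = 2*Phi(z) = 0.092592.
Step 6: alpha = 0.05. fail to reject H0.

W+ = 18.5, W- = 2.5, W = min = 2.5, p = 0.092592, fail to reject H0.


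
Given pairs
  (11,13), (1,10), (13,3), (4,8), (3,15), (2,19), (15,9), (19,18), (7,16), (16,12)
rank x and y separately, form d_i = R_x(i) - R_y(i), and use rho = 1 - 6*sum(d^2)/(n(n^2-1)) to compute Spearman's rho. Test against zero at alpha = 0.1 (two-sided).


Step 1: Rank x and y separately (midranks; no ties here).
rank(x): 11->6, 1->1, 13->7, 4->4, 3->3, 2->2, 15->8, 19->10, 7->5, 16->9
rank(y): 13->6, 10->4, 3->1, 8->2, 15->7, 19->10, 9->3, 18->9, 16->8, 12->5
Step 2: d_i = R_x(i) - R_y(i); compute d_i^2.
  (6-6)^2=0, (1-4)^2=9, (7-1)^2=36, (4-2)^2=4, (3-7)^2=16, (2-10)^2=64, (8-3)^2=25, (10-9)^2=1, (5-8)^2=9, (9-5)^2=16
sum(d^2) = 180.
Step 3: rho = 1 - 6*180 / (10*(10^2 - 1)) = 1 - 1080/990 = -0.090909.
Step 4: Under H0, t = rho * sqrt((n-2)/(1-rho^2)) = -0.2582 ~ t(8).
Step 5: Two-sided p-value from the t-distribution with 8 df = 0.802772.
Step 6: alpha = 0.1. fail to reject H0.

rho = -0.0909, p = 0.802772, fail to reject H0 at alpha = 0.1.


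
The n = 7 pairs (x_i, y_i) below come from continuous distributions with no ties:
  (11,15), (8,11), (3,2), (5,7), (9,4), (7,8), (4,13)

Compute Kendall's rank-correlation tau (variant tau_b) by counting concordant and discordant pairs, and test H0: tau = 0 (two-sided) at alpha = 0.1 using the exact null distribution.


Step 1: Enumerate the 21 unordered pairs (i,j) with i<j and classify each by sign(x_j-x_i) * sign(y_j-y_i).
  (1,2):dx=-3,dy=-4->C; (1,3):dx=-8,dy=-13->C; (1,4):dx=-6,dy=-8->C; (1,5):dx=-2,dy=-11->C
  (1,6):dx=-4,dy=-7->C; (1,7):dx=-7,dy=-2->C; (2,3):dx=-5,dy=-9->C; (2,4):dx=-3,dy=-4->C
  (2,5):dx=+1,dy=-7->D; (2,6):dx=-1,dy=-3->C; (2,7):dx=-4,dy=+2->D; (3,4):dx=+2,dy=+5->C
  (3,5):dx=+6,dy=+2->C; (3,6):dx=+4,dy=+6->C; (3,7):dx=+1,dy=+11->C; (4,5):dx=+4,dy=-3->D
  (4,6):dx=+2,dy=+1->C; (4,7):dx=-1,dy=+6->D; (5,6):dx=-2,dy=+4->D; (5,7):dx=-5,dy=+9->D
  (6,7):dx=-3,dy=+5->D
Step 2: C = 14, D = 7, total pairs = 21.
Step 3: tau = (C - D)/(n(n-1)/2) = (14 - 7)/21 = 0.333333.
Step 4: Exact two-sided p-value (enumerate n! = 5040 permutations of y under H0): p = 0.381349.
Step 5: alpha = 0.1. fail to reject H0.

tau_b = 0.3333 (C=14, D=7), p = 0.381349, fail to reject H0.


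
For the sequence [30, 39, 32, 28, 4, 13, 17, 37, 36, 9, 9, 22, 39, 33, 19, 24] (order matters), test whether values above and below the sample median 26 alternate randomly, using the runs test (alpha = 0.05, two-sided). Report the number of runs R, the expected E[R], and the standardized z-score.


Step 1: Compute median = 26; label A = above, B = below.
Labels in order: AAAABBBAABBBAABB  (n_A = 8, n_B = 8)
Step 2: Count runs R = 6.
Step 3: Under H0 (random ordering), E[R] = 2*n_A*n_B/(n_A+n_B) + 1 = 2*8*8/16 + 1 = 9.0000.
        Var[R] = 2*n_A*n_B*(2*n_A*n_B - n_A - n_B) / ((n_A+n_B)^2 * (n_A+n_B-1)) = 14336/3840 = 3.7333.
        SD[R] = 1.9322.
Step 4: Continuity-corrected z = (R + 0.5 - E[R]) / SD[R] = (6 + 0.5 - 9.0000) / 1.9322 = -1.2939.
Step 5: Two-sided p-value via normal approximation = 2*(1 - Phi(|z|)) = 0.195709.
Step 6: alpha = 0.05. fail to reject H0.

R = 6, z = -1.2939, p = 0.195709, fail to reject H0.


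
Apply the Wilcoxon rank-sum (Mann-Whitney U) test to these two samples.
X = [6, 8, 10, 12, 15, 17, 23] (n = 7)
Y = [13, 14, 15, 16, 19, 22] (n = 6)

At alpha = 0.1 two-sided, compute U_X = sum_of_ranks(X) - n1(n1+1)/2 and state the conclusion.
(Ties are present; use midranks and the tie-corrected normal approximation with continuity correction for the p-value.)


Step 1: Combine and sort all 13 observations; assign midranks.
sorted (value, group): (6,X), (8,X), (10,X), (12,X), (13,Y), (14,Y), (15,X), (15,Y), (16,Y), (17,X), (19,Y), (22,Y), (23,X)
ranks: 6->1, 8->2, 10->3, 12->4, 13->5, 14->6, 15->7.5, 15->7.5, 16->9, 17->10, 19->11, 22->12, 23->13
Step 2: Rank sum for X: R1 = 1 + 2 + 3 + 4 + 7.5 + 10 + 13 = 40.5.
Step 3: U_X = R1 - n1(n1+1)/2 = 40.5 - 7*8/2 = 40.5 - 28 = 12.5.
       U_Y = n1*n2 - U_X = 42 - 12.5 = 29.5.
Step 4: Ties are present, so use the tie-corrected normal approximation (with continuity correction) for the p-value.
Step 5: p-value = 0.252445; compare to alpha = 0.1. fail to reject H0.

U_X = 12.5, p = 0.252445, fail to reject H0 at alpha = 0.1.


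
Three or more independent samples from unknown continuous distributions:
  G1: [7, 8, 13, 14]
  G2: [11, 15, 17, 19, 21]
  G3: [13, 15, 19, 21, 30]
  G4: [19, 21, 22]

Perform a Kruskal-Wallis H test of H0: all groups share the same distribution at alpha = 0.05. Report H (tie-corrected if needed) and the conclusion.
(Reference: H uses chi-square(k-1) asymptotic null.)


Step 1: Combine all N = 17 observations and assign midranks.
sorted (value, group, rank): (7,G1,1), (8,G1,2), (11,G2,3), (13,G1,4.5), (13,G3,4.5), (14,G1,6), (15,G2,7.5), (15,G3,7.5), (17,G2,9), (19,G2,11), (19,G3,11), (19,G4,11), (21,G2,14), (21,G3,14), (21,G4,14), (22,G4,16), (30,G3,17)
Step 2: Sum ranks within each group.
R_1 = 13.5 (n_1 = 4)
R_2 = 44.5 (n_2 = 5)
R_3 = 54 (n_3 = 5)
R_4 = 41 (n_4 = 3)
Step 3: H = 12/(N(N+1)) * sum(R_i^2/n_i) - 3(N+1)
     = 12/(17*18) * (13.5^2/4 + 44.5^2/5 + 54^2/5 + 41^2/3) - 3*18
     = 0.039216 * 1585.15 - 54
     = 8.162582.
Step 4: Ties present; correction factor C = 1 - 60/(17^3 - 17) = 0.987745. Corrected H = 8.162582 / 0.987745 = 8.263854.
Step 5: Under H0, H ~ chi^2(3); p-value = 0.040862.
Step 6: alpha = 0.05. reject H0.

H = 8.2639, df = 3, p = 0.040862, reject H0.


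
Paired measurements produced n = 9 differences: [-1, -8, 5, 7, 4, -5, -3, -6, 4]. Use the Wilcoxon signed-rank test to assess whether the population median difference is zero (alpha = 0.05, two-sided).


Step 1: Drop any zero differences (none here) and take |d_i|.
|d| = [1, 8, 5, 7, 4, 5, 3, 6, 4]
Step 2: Midrank |d_i| (ties get averaged ranks).
ranks: |1|->1, |8|->9, |5|->5.5, |7|->8, |4|->3.5, |5|->5.5, |3|->2, |6|->7, |4|->3.5
Step 3: Attach original signs; sum ranks with positive sign and with negative sign.
W+ = 5.5 + 8 + 3.5 + 3.5 = 20.5
W- = 1 + 9 + 5.5 + 2 + 7 = 24.5
(Check: W+ + W- = 45 should equal n(n+1)/2 = 45.)
Step 4: Test statistic W = min(W+, W-) = 20.5.
Step 5: Ties in |d|, so use the tie-corrected normal approximation.
        E[W] = n(n+1)/4 = 9*10/4 = 22.5.
        Tie groups: |d|=4 (t=2), |d|=5 (t=2); sum(t^3 - t) = 12.
        Var[W] = n(n+1)(2n+1)/24 - sum(t^3-t)/48 = 1710/24 - 12/48 = 71.
        z = (W - E[W]) / sqrt(Var[W]) = (20.5 - 22.5) / 8.4261 = -0.2374.
        Two-sided p = 2*Phi(z) = 0.812380.
Step 6: alpha = 0.05. fail to reject H0.

W+ = 20.5, W- = 24.5, W = min = 20.5, p = 0.812380, fail to reject H0.


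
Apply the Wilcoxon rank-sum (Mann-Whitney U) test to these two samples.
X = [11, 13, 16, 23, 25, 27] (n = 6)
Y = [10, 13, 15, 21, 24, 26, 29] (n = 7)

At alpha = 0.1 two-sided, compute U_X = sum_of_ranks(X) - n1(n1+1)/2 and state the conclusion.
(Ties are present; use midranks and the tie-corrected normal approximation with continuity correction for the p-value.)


Step 1: Combine and sort all 13 observations; assign midranks.
sorted (value, group): (10,Y), (11,X), (13,X), (13,Y), (15,Y), (16,X), (21,Y), (23,X), (24,Y), (25,X), (26,Y), (27,X), (29,Y)
ranks: 10->1, 11->2, 13->3.5, 13->3.5, 15->5, 16->6, 21->7, 23->8, 24->9, 25->10, 26->11, 27->12, 29->13
Step 2: Rank sum for X: R1 = 2 + 3.5 + 6 + 8 + 10 + 12 = 41.5.
Step 3: U_X = R1 - n1(n1+1)/2 = 41.5 - 6*7/2 = 41.5 - 21 = 20.5.
       U_Y = n1*n2 - U_X = 42 - 20.5 = 21.5.
Step 4: Ties are present, so use the tie-corrected normal approximation (with continuity correction) for the p-value.
Step 5: p-value = 1.000000; compare to alpha = 0.1. fail to reject H0.

U_X = 20.5, p = 1.000000, fail to reject H0 at alpha = 0.1.


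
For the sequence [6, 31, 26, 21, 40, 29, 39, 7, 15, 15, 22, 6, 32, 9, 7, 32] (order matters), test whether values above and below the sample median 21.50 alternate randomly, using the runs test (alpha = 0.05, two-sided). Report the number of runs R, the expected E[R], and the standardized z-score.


Step 1: Compute median = 21.50; label A = above, B = below.
Labels in order: BAABAAABBBABABBA  (n_A = 8, n_B = 8)
Step 2: Count runs R = 10.
Step 3: Under H0 (random ordering), E[R] = 2*n_A*n_B/(n_A+n_B) + 1 = 2*8*8/16 + 1 = 9.0000.
        Var[R] = 2*n_A*n_B*(2*n_A*n_B - n_A - n_B) / ((n_A+n_B)^2 * (n_A+n_B-1)) = 14336/3840 = 3.7333.
        SD[R] = 1.9322.
Step 4: Continuity-corrected z = (R - 0.5 - E[R]) / SD[R] = (10 - 0.5 - 9.0000) / 1.9322 = 0.2588.
Step 5: Two-sided p-value via normal approximation = 2*(1 - Phi(|z|)) = 0.795809.
Step 6: alpha = 0.05. fail to reject H0.

R = 10, z = 0.2588, p = 0.795809, fail to reject H0.


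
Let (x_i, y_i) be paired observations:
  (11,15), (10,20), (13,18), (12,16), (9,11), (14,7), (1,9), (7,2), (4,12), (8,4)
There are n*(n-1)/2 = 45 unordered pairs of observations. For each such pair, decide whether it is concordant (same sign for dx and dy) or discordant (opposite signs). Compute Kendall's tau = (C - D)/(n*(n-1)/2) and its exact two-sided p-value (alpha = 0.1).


Step 1: Enumerate the 45 unordered pairs (i,j) with i<j and classify each by sign(x_j-x_i) * sign(y_j-y_i).
  (1,2):dx=-1,dy=+5->D; (1,3):dx=+2,dy=+3->C; (1,4):dx=+1,dy=+1->C; (1,5):dx=-2,dy=-4->C
  (1,6):dx=+3,dy=-8->D; (1,7):dx=-10,dy=-6->C; (1,8):dx=-4,dy=-13->C; (1,9):dx=-7,dy=-3->C
  (1,10):dx=-3,dy=-11->C; (2,3):dx=+3,dy=-2->D; (2,4):dx=+2,dy=-4->D; (2,5):dx=-1,dy=-9->C
  (2,6):dx=+4,dy=-13->D; (2,7):dx=-9,dy=-11->C; (2,8):dx=-3,dy=-18->C; (2,9):dx=-6,dy=-8->C
  (2,10):dx=-2,dy=-16->C; (3,4):dx=-1,dy=-2->C; (3,5):dx=-4,dy=-7->C; (3,6):dx=+1,dy=-11->D
  (3,7):dx=-12,dy=-9->C; (3,8):dx=-6,dy=-16->C; (3,9):dx=-9,dy=-6->C; (3,10):dx=-5,dy=-14->C
  (4,5):dx=-3,dy=-5->C; (4,6):dx=+2,dy=-9->D; (4,7):dx=-11,dy=-7->C; (4,8):dx=-5,dy=-14->C
  (4,9):dx=-8,dy=-4->C; (4,10):dx=-4,dy=-12->C; (5,6):dx=+5,dy=-4->D; (5,7):dx=-8,dy=-2->C
  (5,8):dx=-2,dy=-9->C; (5,9):dx=-5,dy=+1->D; (5,10):dx=-1,dy=-7->C; (6,7):dx=-13,dy=+2->D
  (6,8):dx=-7,dy=-5->C; (6,9):dx=-10,dy=+5->D; (6,10):dx=-6,dy=-3->C; (7,8):dx=+6,dy=-7->D
  (7,9):dx=+3,dy=+3->C; (7,10):dx=+7,dy=-5->D; (8,9):dx=-3,dy=+10->D; (8,10):dx=+1,dy=+2->C
  (9,10):dx=+4,dy=-8->D
Step 2: C = 30, D = 15, total pairs = 45.
Step 3: tau = (C - D)/(n(n-1)/2) = (30 - 15)/45 = 0.333333.
Step 4: Exact two-sided p-value (enumerate n! = 3628800 permutations of y under H0): p = 0.216373.
Step 5: alpha = 0.1. fail to reject H0.

tau_b = 0.3333 (C=30, D=15), p = 0.216373, fail to reject H0.


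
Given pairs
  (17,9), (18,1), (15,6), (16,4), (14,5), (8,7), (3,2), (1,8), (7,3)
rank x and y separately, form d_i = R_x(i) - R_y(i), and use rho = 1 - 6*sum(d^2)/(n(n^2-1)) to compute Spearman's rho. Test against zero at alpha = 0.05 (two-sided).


Step 1: Rank x and y separately (midranks; no ties here).
rank(x): 17->8, 18->9, 15->6, 16->7, 14->5, 8->4, 3->2, 1->1, 7->3
rank(y): 9->9, 1->1, 6->6, 4->4, 5->5, 7->7, 2->2, 8->8, 3->3
Step 2: d_i = R_x(i) - R_y(i); compute d_i^2.
  (8-9)^2=1, (9-1)^2=64, (6-6)^2=0, (7-4)^2=9, (5-5)^2=0, (4-7)^2=9, (2-2)^2=0, (1-8)^2=49, (3-3)^2=0
sum(d^2) = 132.
Step 3: rho = 1 - 6*132 / (9*(9^2 - 1)) = 1 - 792/720 = -0.100000.
Step 4: Under H0, t = rho * sqrt((n-2)/(1-rho^2)) = -0.2659 ~ t(7).
Step 5: Two-sided p-value from the t-distribution with 7 df = 0.797972.
Step 6: alpha = 0.05. fail to reject H0.

rho = -0.1000, p = 0.797972, fail to reject H0 at alpha = 0.05.


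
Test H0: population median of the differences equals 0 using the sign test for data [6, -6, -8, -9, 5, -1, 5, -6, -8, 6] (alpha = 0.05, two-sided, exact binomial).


Step 1: Discard zero differences. Original n = 10; n_eff = number of nonzero differences = 10.
Nonzero differences (with sign): +6, -6, -8, -9, +5, -1, +5, -6, -8, +6
Step 2: Count signs: positive = 4, negative = 6.
Step 3: Under H0: P(positive) = 0.5, so the number of positives S ~ Bin(10, 0.5).
Step 4: Two-sided exact p-value = sum of Bin(10,0.5) probabilities at or below the observed probability = 0.753906.
Step 5: alpha = 0.05. fail to reject H0.

n_eff = 10, pos = 4, neg = 6, p = 0.753906, fail to reject H0.


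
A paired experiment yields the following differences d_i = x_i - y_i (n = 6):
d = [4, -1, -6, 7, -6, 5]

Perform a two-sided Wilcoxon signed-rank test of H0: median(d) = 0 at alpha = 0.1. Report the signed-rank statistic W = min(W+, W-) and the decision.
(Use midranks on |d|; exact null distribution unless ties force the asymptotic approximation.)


Step 1: Drop any zero differences (none here) and take |d_i|.
|d| = [4, 1, 6, 7, 6, 5]
Step 2: Midrank |d_i| (ties get averaged ranks).
ranks: |4|->2, |1|->1, |6|->4.5, |7|->6, |6|->4.5, |5|->3
Step 3: Attach original signs; sum ranks with positive sign and with negative sign.
W+ = 2 + 6 + 3 = 11
W- = 1 + 4.5 + 4.5 = 10
(Check: W+ + W- = 21 should equal n(n+1)/2 = 21.)
Step 4: Test statistic W = min(W+, W-) = 10.
Step 5: Ties in |d|, so use the tie-corrected normal approximation.
        E[W] = n(n+1)/4 = 6*7/4 = 10.5.
        Tie groups: |d|=6 (t=2); sum(t^3 - t) = 6.
        Var[W] = n(n+1)(2n+1)/24 - sum(t^3-t)/48 = 546/24 - 6/48 = 22.625.
        z = (W - E[W]) / sqrt(Var[W]) = (10 - 10.5) / 4.7566 = -0.1051.
        Two-sided p = 2*Phi(z) = 0.916282.
Step 6: alpha = 0.1. fail to reject H0.

W+ = 11, W- = 10, W = min = 10, p = 0.916282, fail to reject H0.


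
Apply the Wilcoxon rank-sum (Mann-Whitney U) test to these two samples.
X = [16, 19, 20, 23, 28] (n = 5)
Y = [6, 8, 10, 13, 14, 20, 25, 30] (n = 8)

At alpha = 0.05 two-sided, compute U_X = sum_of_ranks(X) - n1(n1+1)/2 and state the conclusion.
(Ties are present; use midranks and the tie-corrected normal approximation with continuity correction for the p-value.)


Step 1: Combine and sort all 13 observations; assign midranks.
sorted (value, group): (6,Y), (8,Y), (10,Y), (13,Y), (14,Y), (16,X), (19,X), (20,X), (20,Y), (23,X), (25,Y), (28,X), (30,Y)
ranks: 6->1, 8->2, 10->3, 13->4, 14->5, 16->6, 19->7, 20->8.5, 20->8.5, 23->10, 25->11, 28->12, 30->13
Step 2: Rank sum for X: R1 = 6 + 7 + 8.5 + 10 + 12 = 43.5.
Step 3: U_X = R1 - n1(n1+1)/2 = 43.5 - 5*6/2 = 43.5 - 15 = 28.5.
       U_Y = n1*n2 - U_X = 40 - 28.5 = 11.5.
Step 4: Ties are present, so use the tie-corrected normal approximation (with continuity correction) for the p-value.
Step 5: p-value = 0.240919; compare to alpha = 0.05. fail to reject H0.

U_X = 28.5, p = 0.240919, fail to reject H0 at alpha = 0.05.


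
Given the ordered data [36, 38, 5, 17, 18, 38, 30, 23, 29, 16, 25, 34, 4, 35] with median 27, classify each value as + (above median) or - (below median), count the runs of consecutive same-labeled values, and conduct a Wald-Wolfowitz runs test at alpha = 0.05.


Step 1: Compute median = 27; label A = above, B = below.
Labels in order: AABBBAABABBABA  (n_A = 7, n_B = 7)
Step 2: Count runs R = 9.
Step 3: Under H0 (random ordering), E[R] = 2*n_A*n_B/(n_A+n_B) + 1 = 2*7*7/14 + 1 = 8.0000.
        Var[R] = 2*n_A*n_B*(2*n_A*n_B - n_A - n_B) / ((n_A+n_B)^2 * (n_A+n_B-1)) = 8232/2548 = 3.2308.
        SD[R] = 1.7974.
Step 4: Continuity-corrected z = (R - 0.5 - E[R]) / SD[R] = (9 - 0.5 - 8.0000) / 1.7974 = 0.2782.
Step 5: Two-sided p-value via normal approximation = 2*(1 - Phi(|z|)) = 0.780879.
Step 6: alpha = 0.05. fail to reject H0.

R = 9, z = 0.2782, p = 0.780879, fail to reject H0.


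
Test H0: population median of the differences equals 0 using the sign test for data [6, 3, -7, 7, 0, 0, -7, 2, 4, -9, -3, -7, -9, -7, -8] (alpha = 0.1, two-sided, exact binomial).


Step 1: Discard zero differences. Original n = 15; n_eff = number of nonzero differences = 13.
Nonzero differences (with sign): +6, +3, -7, +7, -7, +2, +4, -9, -3, -7, -9, -7, -8
Step 2: Count signs: positive = 5, negative = 8.
Step 3: Under H0: P(positive) = 0.5, so the number of positives S ~ Bin(13, 0.5).
Step 4: Two-sided exact p-value = sum of Bin(13,0.5) probabilities at or below the observed probability = 0.581055.
Step 5: alpha = 0.1. fail to reject H0.

n_eff = 13, pos = 5, neg = 8, p = 0.581055, fail to reject H0.


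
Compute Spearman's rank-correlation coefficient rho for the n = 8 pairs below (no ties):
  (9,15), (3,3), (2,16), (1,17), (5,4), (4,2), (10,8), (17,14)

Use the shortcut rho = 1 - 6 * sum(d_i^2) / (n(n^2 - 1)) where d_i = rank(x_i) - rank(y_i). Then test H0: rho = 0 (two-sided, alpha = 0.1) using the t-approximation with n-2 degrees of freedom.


Step 1: Rank x and y separately (midranks; no ties here).
rank(x): 9->6, 3->3, 2->2, 1->1, 5->5, 4->4, 10->7, 17->8
rank(y): 15->6, 3->2, 16->7, 17->8, 4->3, 2->1, 8->4, 14->5
Step 2: d_i = R_x(i) - R_y(i); compute d_i^2.
  (6-6)^2=0, (3-2)^2=1, (2-7)^2=25, (1-8)^2=49, (5-3)^2=4, (4-1)^2=9, (7-4)^2=9, (8-5)^2=9
sum(d^2) = 106.
Step 3: rho = 1 - 6*106 / (8*(8^2 - 1)) = 1 - 636/504 = -0.261905.
Step 4: Under H0, t = rho * sqrt((n-2)/(1-rho^2)) = -0.6647 ~ t(6).
Step 5: Two-sided p-value from the t-distribution with 6 df = 0.530923.
Step 6: alpha = 0.1. fail to reject H0.

rho = -0.2619, p = 0.530923, fail to reject H0 at alpha = 0.1.


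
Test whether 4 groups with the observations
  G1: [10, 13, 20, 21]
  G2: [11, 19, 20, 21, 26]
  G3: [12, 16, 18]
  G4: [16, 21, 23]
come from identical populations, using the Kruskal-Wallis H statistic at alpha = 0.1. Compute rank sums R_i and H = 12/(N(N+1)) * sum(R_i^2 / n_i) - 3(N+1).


Step 1: Combine all N = 15 observations and assign midranks.
sorted (value, group, rank): (10,G1,1), (11,G2,2), (12,G3,3), (13,G1,4), (16,G3,5.5), (16,G4,5.5), (18,G3,7), (19,G2,8), (20,G1,9.5), (20,G2,9.5), (21,G1,12), (21,G2,12), (21,G4,12), (23,G4,14), (26,G2,15)
Step 2: Sum ranks within each group.
R_1 = 26.5 (n_1 = 4)
R_2 = 46.5 (n_2 = 5)
R_3 = 15.5 (n_3 = 3)
R_4 = 31.5 (n_4 = 3)
Step 3: H = 12/(N(N+1)) * sum(R_i^2/n_i) - 3(N+1)
     = 12/(15*16) * (26.5^2/4 + 46.5^2/5 + 15.5^2/3 + 31.5^2/3) - 3*16
     = 0.050000 * 1018.85 - 48
     = 2.942292.
Step 4: Ties present; correction factor C = 1 - 36/(15^3 - 15) = 0.989286. Corrected H = 2.942292 / 0.989286 = 2.974158.
Step 5: Under H0, H ~ chi^2(3); p-value = 0.395627.
Step 6: alpha = 0.1. fail to reject H0.

H = 2.9742, df = 3, p = 0.395627, fail to reject H0.


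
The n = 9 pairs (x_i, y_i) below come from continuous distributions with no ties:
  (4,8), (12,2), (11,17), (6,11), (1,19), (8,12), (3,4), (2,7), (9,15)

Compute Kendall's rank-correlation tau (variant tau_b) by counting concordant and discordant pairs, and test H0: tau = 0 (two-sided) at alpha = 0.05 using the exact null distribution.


Step 1: Enumerate the 36 unordered pairs (i,j) with i<j and classify each by sign(x_j-x_i) * sign(y_j-y_i).
  (1,2):dx=+8,dy=-6->D; (1,3):dx=+7,dy=+9->C; (1,4):dx=+2,dy=+3->C; (1,5):dx=-3,dy=+11->D
  (1,6):dx=+4,dy=+4->C; (1,7):dx=-1,dy=-4->C; (1,8):dx=-2,dy=-1->C; (1,9):dx=+5,dy=+7->C
  (2,3):dx=-1,dy=+15->D; (2,4):dx=-6,dy=+9->D; (2,5):dx=-11,dy=+17->D; (2,6):dx=-4,dy=+10->D
  (2,7):dx=-9,dy=+2->D; (2,8):dx=-10,dy=+5->D; (2,9):dx=-3,dy=+13->D; (3,4):dx=-5,dy=-6->C
  (3,5):dx=-10,dy=+2->D; (3,6):dx=-3,dy=-5->C; (3,7):dx=-8,dy=-13->C; (3,8):dx=-9,dy=-10->C
  (3,9):dx=-2,dy=-2->C; (4,5):dx=-5,dy=+8->D; (4,6):dx=+2,dy=+1->C; (4,7):dx=-3,dy=-7->C
  (4,8):dx=-4,dy=-4->C; (4,9):dx=+3,dy=+4->C; (5,6):dx=+7,dy=-7->D; (5,7):dx=+2,dy=-15->D
  (5,8):dx=+1,dy=-12->D; (5,9):dx=+8,dy=-4->D; (6,7):dx=-5,dy=-8->C; (6,8):dx=-6,dy=-5->C
  (6,9):dx=+1,dy=+3->C; (7,8):dx=-1,dy=+3->D; (7,9):dx=+6,dy=+11->C; (8,9):dx=+7,dy=+8->C
Step 2: C = 20, D = 16, total pairs = 36.
Step 3: tau = (C - D)/(n(n-1)/2) = (20 - 16)/36 = 0.111111.
Step 4: Exact two-sided p-value (enumerate n! = 362880 permutations of y under H0): p = 0.761414.
Step 5: alpha = 0.05. fail to reject H0.

tau_b = 0.1111 (C=20, D=16), p = 0.761414, fail to reject H0.


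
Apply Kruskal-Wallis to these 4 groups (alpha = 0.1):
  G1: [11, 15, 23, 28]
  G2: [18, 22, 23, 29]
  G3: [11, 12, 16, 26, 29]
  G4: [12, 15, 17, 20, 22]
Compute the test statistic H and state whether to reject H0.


Step 1: Combine all N = 18 observations and assign midranks.
sorted (value, group, rank): (11,G1,1.5), (11,G3,1.5), (12,G3,3.5), (12,G4,3.5), (15,G1,5.5), (15,G4,5.5), (16,G3,7), (17,G4,8), (18,G2,9), (20,G4,10), (22,G2,11.5), (22,G4,11.5), (23,G1,13.5), (23,G2,13.5), (26,G3,15), (28,G1,16), (29,G2,17.5), (29,G3,17.5)
Step 2: Sum ranks within each group.
R_1 = 36.5 (n_1 = 4)
R_2 = 51.5 (n_2 = 4)
R_3 = 44.5 (n_3 = 5)
R_4 = 38.5 (n_4 = 5)
Step 3: H = 12/(N(N+1)) * sum(R_i^2/n_i) - 3(N+1)
     = 12/(18*19) * (36.5^2/4 + 51.5^2/4 + 44.5^2/5 + 38.5^2/5) - 3*19
     = 0.035088 * 1688.62 - 57
     = 2.250000.
Step 4: Ties present; correction factor C = 1 - 36/(18^3 - 18) = 0.993808. Corrected H = 2.250000 / 0.993808 = 2.264019.
Step 5: Under H0, H ~ chi^2(3); p-value = 0.519449.
Step 6: alpha = 0.1. fail to reject H0.

H = 2.2640, df = 3, p = 0.519449, fail to reject H0.


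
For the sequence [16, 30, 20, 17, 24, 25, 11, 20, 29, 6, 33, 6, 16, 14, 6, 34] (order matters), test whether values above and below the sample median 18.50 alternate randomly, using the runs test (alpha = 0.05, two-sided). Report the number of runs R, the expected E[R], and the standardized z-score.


Step 1: Compute median = 18.50; label A = above, B = below.
Labels in order: BAABAABAABABBBBA  (n_A = 8, n_B = 8)
Step 2: Count runs R = 10.
Step 3: Under H0 (random ordering), E[R] = 2*n_A*n_B/(n_A+n_B) + 1 = 2*8*8/16 + 1 = 9.0000.
        Var[R] = 2*n_A*n_B*(2*n_A*n_B - n_A - n_B) / ((n_A+n_B)^2 * (n_A+n_B-1)) = 14336/3840 = 3.7333.
        SD[R] = 1.9322.
Step 4: Continuity-corrected z = (R - 0.5 - E[R]) / SD[R] = (10 - 0.5 - 9.0000) / 1.9322 = 0.2588.
Step 5: Two-sided p-value via normal approximation = 2*(1 - Phi(|z|)) = 0.795809.
Step 6: alpha = 0.05. fail to reject H0.

R = 10, z = 0.2588, p = 0.795809, fail to reject H0.


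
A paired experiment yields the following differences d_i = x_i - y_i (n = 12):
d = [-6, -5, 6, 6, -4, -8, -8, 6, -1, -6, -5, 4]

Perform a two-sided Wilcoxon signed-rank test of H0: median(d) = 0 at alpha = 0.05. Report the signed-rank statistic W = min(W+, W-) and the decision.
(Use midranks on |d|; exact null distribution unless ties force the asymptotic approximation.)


Step 1: Drop any zero differences (none here) and take |d_i|.
|d| = [6, 5, 6, 6, 4, 8, 8, 6, 1, 6, 5, 4]
Step 2: Midrank |d_i| (ties get averaged ranks).
ranks: |6|->8, |5|->4.5, |6|->8, |6|->8, |4|->2.5, |8|->11.5, |8|->11.5, |6|->8, |1|->1, |6|->8, |5|->4.5, |4|->2.5
Step 3: Attach original signs; sum ranks with positive sign and with negative sign.
W+ = 8 + 8 + 8 + 2.5 = 26.5
W- = 8 + 4.5 + 2.5 + 11.5 + 11.5 + 1 + 8 + 4.5 = 51.5
(Check: W+ + W- = 78 should equal n(n+1)/2 = 78.)
Step 4: Test statistic W = min(W+, W-) = 26.5.
Step 5: Ties in |d|, so use the tie-corrected normal approximation.
        E[W] = n(n+1)/4 = 12*13/4 = 39.
        Tie groups: |d|=4 (t=2), |d|=5 (t=2), |d|=6 (t=5), |d|=8 (t=2); sum(t^3 - t) = 138.
        Var[W] = n(n+1)(2n+1)/24 - sum(t^3-t)/48 = 3900/24 - 138/48 = 159.625.
        z = (W - E[W]) / sqrt(Var[W]) = (26.5 - 39) / 12.6343 = -0.9894.
        Two-sided p = 2*Phi(z) = 0.322481.
Step 6: alpha = 0.05. fail to reject H0.

W+ = 26.5, W- = 51.5, W = min = 26.5, p = 0.322481, fail to reject H0.


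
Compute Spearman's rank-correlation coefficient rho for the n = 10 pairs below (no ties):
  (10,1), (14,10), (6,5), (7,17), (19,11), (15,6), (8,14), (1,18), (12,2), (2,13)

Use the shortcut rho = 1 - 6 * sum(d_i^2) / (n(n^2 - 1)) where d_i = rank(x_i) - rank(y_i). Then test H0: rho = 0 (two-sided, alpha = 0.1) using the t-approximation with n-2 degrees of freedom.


Step 1: Rank x and y separately (midranks; no ties here).
rank(x): 10->6, 14->8, 6->3, 7->4, 19->10, 15->9, 8->5, 1->1, 12->7, 2->2
rank(y): 1->1, 10->5, 5->3, 17->9, 11->6, 6->4, 14->8, 18->10, 2->2, 13->7
Step 2: d_i = R_x(i) - R_y(i); compute d_i^2.
  (6-1)^2=25, (8-5)^2=9, (3-3)^2=0, (4-9)^2=25, (10-6)^2=16, (9-4)^2=25, (5-8)^2=9, (1-10)^2=81, (7-2)^2=25, (2-7)^2=25
sum(d^2) = 240.
Step 3: rho = 1 - 6*240 / (10*(10^2 - 1)) = 1 - 1440/990 = -0.454545.
Step 4: Under H0, t = rho * sqrt((n-2)/(1-rho^2)) = -1.4434 ~ t(8).
Step 5: Two-sided p-value from the t-distribution with 8 df = 0.186905.
Step 6: alpha = 0.1. fail to reject H0.

rho = -0.4545, p = 0.186905, fail to reject H0 at alpha = 0.1.


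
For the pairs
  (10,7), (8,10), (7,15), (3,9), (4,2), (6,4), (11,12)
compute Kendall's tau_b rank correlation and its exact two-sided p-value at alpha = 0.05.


Step 1: Enumerate the 21 unordered pairs (i,j) with i<j and classify each by sign(x_j-x_i) * sign(y_j-y_i).
  (1,2):dx=-2,dy=+3->D; (1,3):dx=-3,dy=+8->D; (1,4):dx=-7,dy=+2->D; (1,5):dx=-6,dy=-5->C
  (1,6):dx=-4,dy=-3->C; (1,7):dx=+1,dy=+5->C; (2,3):dx=-1,dy=+5->D; (2,4):dx=-5,dy=-1->C
  (2,5):dx=-4,dy=-8->C; (2,6):dx=-2,dy=-6->C; (2,7):dx=+3,dy=+2->C; (3,4):dx=-4,dy=-6->C
  (3,5):dx=-3,dy=-13->C; (3,6):dx=-1,dy=-11->C; (3,7):dx=+4,dy=-3->D; (4,5):dx=+1,dy=-7->D
  (4,6):dx=+3,dy=-5->D; (4,7):dx=+8,dy=+3->C; (5,6):dx=+2,dy=+2->C; (5,7):dx=+7,dy=+10->C
  (6,7):dx=+5,dy=+8->C
Step 2: C = 14, D = 7, total pairs = 21.
Step 3: tau = (C - D)/(n(n-1)/2) = (14 - 7)/21 = 0.333333.
Step 4: Exact two-sided p-value (enumerate n! = 5040 permutations of y under H0): p = 0.381349.
Step 5: alpha = 0.05. fail to reject H0.

tau_b = 0.3333 (C=14, D=7), p = 0.381349, fail to reject H0.


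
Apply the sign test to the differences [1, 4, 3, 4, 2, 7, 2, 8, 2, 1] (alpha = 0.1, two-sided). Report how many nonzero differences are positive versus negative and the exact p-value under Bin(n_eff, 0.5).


Step 1: Discard zero differences. Original n = 10; n_eff = number of nonzero differences = 10.
Nonzero differences (with sign): +1, +4, +3, +4, +2, +7, +2, +8, +2, +1
Step 2: Count signs: positive = 10, negative = 0.
Step 3: Under H0: P(positive) = 0.5, so the number of positives S ~ Bin(10, 0.5).
Step 4: Two-sided exact p-value = sum of Bin(10,0.5) probabilities at or below the observed probability = 0.001953.
Step 5: alpha = 0.1. reject H0.

n_eff = 10, pos = 10, neg = 0, p = 0.001953, reject H0.


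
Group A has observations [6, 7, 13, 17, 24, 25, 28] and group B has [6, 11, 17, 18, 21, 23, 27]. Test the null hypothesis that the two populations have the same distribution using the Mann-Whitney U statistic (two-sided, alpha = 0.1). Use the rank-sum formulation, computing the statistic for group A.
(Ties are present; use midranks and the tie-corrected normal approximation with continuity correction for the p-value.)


Step 1: Combine and sort all 14 observations; assign midranks.
sorted (value, group): (6,X), (6,Y), (7,X), (11,Y), (13,X), (17,X), (17,Y), (18,Y), (21,Y), (23,Y), (24,X), (25,X), (27,Y), (28,X)
ranks: 6->1.5, 6->1.5, 7->3, 11->4, 13->5, 17->6.5, 17->6.5, 18->8, 21->9, 23->10, 24->11, 25->12, 27->13, 28->14
Step 2: Rank sum for X: R1 = 1.5 + 3 + 5 + 6.5 + 11 + 12 + 14 = 53.
Step 3: U_X = R1 - n1(n1+1)/2 = 53 - 7*8/2 = 53 - 28 = 25.
       U_Y = n1*n2 - U_X = 49 - 25 = 24.
Step 4: Ties are present, so use the tie-corrected normal approximation (with continuity correction) for the p-value.
Step 5: p-value = 1.000000; compare to alpha = 0.1. fail to reject H0.

U_X = 25, p = 1.000000, fail to reject H0 at alpha = 0.1.
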